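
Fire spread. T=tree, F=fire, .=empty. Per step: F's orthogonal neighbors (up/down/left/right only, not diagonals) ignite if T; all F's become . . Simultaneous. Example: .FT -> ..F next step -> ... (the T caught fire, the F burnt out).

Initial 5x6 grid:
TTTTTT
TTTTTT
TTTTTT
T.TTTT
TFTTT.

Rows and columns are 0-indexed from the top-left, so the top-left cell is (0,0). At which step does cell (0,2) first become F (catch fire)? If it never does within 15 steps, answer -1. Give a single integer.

Step 1: cell (0,2)='T' (+2 fires, +1 burnt)
Step 2: cell (0,2)='T' (+3 fires, +2 burnt)
Step 3: cell (0,2)='T' (+4 fires, +3 burnt)
Step 4: cell (0,2)='T' (+5 fires, +4 burnt)
Step 5: cell (0,2)='F' (+6 fires, +5 burnt)
  -> target ignites at step 5
Step 6: cell (0,2)='.' (+4 fires, +6 burnt)
Step 7: cell (0,2)='.' (+2 fires, +4 burnt)
Step 8: cell (0,2)='.' (+1 fires, +2 burnt)
Step 9: cell (0,2)='.' (+0 fires, +1 burnt)
  fire out at step 9

5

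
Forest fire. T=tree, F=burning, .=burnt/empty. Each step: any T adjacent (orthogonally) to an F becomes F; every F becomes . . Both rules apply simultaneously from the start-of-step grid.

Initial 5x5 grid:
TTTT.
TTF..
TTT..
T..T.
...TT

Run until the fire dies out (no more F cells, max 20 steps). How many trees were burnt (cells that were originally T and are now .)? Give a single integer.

Answer: 10

Derivation:
Step 1: +3 fires, +1 burnt (F count now 3)
Step 2: +4 fires, +3 burnt (F count now 4)
Step 3: +2 fires, +4 burnt (F count now 2)
Step 4: +1 fires, +2 burnt (F count now 1)
Step 5: +0 fires, +1 burnt (F count now 0)
Fire out after step 5
Initially T: 13, now '.': 22
Total burnt (originally-T cells now '.'): 10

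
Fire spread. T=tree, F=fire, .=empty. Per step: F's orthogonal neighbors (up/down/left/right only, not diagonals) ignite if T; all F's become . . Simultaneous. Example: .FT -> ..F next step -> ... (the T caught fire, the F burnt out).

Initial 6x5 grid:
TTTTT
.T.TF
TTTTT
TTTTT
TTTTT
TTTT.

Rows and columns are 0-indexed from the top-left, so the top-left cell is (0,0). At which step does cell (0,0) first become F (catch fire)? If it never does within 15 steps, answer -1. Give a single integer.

Step 1: cell (0,0)='T' (+3 fires, +1 burnt)
Step 2: cell (0,0)='T' (+3 fires, +3 burnt)
Step 3: cell (0,0)='T' (+4 fires, +3 burnt)
Step 4: cell (0,0)='T' (+4 fires, +4 burnt)
Step 5: cell (0,0)='F' (+6 fires, +4 burnt)
  -> target ignites at step 5
Step 6: cell (0,0)='.' (+3 fires, +6 burnt)
Step 7: cell (0,0)='.' (+2 fires, +3 burnt)
Step 8: cell (0,0)='.' (+1 fires, +2 burnt)
Step 9: cell (0,0)='.' (+0 fires, +1 burnt)
  fire out at step 9

5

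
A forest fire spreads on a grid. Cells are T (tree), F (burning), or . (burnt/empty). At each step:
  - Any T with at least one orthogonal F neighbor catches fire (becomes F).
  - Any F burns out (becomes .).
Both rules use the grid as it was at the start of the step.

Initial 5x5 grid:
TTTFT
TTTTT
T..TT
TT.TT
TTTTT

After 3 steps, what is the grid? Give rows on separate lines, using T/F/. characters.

Step 1: 3 trees catch fire, 1 burn out
  TTF.F
  TTTFT
  T..TT
  TT.TT
  TTTTT
Step 2: 4 trees catch fire, 3 burn out
  TF...
  TTF.F
  T..FT
  TT.TT
  TTTTT
Step 3: 4 trees catch fire, 4 burn out
  F....
  TF...
  T...F
  TT.FT
  TTTTT

F....
TF...
T...F
TT.FT
TTTTT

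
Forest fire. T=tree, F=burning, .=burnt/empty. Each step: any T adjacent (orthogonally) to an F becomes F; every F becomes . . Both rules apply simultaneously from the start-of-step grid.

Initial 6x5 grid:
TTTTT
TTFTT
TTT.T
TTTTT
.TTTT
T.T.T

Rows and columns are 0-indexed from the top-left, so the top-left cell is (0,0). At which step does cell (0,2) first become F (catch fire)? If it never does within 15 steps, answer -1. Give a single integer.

Step 1: cell (0,2)='F' (+4 fires, +1 burnt)
  -> target ignites at step 1
Step 2: cell (0,2)='.' (+6 fires, +4 burnt)
Step 3: cell (0,2)='.' (+7 fires, +6 burnt)
Step 4: cell (0,2)='.' (+5 fires, +7 burnt)
Step 5: cell (0,2)='.' (+1 fires, +5 burnt)
Step 6: cell (0,2)='.' (+1 fires, +1 burnt)
Step 7: cell (0,2)='.' (+0 fires, +1 burnt)
  fire out at step 7

1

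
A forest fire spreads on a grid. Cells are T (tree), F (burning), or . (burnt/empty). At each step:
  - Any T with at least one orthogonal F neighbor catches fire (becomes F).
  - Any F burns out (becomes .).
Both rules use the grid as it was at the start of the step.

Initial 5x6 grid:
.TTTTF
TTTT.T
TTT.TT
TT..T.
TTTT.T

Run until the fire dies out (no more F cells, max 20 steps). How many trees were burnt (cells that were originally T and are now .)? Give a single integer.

Step 1: +2 fires, +1 burnt (F count now 2)
Step 2: +2 fires, +2 burnt (F count now 2)
Step 3: +3 fires, +2 burnt (F count now 3)
Step 4: +3 fires, +3 burnt (F count now 3)
Step 5: +2 fires, +3 burnt (F count now 2)
Step 6: +2 fires, +2 burnt (F count now 2)
Step 7: +2 fires, +2 burnt (F count now 2)
Step 8: +2 fires, +2 burnt (F count now 2)
Step 9: +2 fires, +2 burnt (F count now 2)
Step 10: +1 fires, +2 burnt (F count now 1)
Step 11: +0 fires, +1 burnt (F count now 0)
Fire out after step 11
Initially T: 22, now '.': 29
Total burnt (originally-T cells now '.'): 21

Answer: 21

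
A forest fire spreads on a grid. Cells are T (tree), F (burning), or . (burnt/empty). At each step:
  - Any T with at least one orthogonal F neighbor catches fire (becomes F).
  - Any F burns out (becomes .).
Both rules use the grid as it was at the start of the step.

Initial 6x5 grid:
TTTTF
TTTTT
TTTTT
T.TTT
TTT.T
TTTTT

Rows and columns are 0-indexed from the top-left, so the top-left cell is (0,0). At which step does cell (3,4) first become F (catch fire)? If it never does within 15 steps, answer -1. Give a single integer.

Step 1: cell (3,4)='T' (+2 fires, +1 burnt)
Step 2: cell (3,4)='T' (+3 fires, +2 burnt)
Step 3: cell (3,4)='F' (+4 fires, +3 burnt)
  -> target ignites at step 3
Step 4: cell (3,4)='.' (+5 fires, +4 burnt)
Step 5: cell (3,4)='.' (+4 fires, +5 burnt)
Step 6: cell (3,4)='.' (+3 fires, +4 burnt)
Step 7: cell (3,4)='.' (+3 fires, +3 burnt)
Step 8: cell (3,4)='.' (+2 fires, +3 burnt)
Step 9: cell (3,4)='.' (+1 fires, +2 burnt)
Step 10: cell (3,4)='.' (+0 fires, +1 burnt)
  fire out at step 10

3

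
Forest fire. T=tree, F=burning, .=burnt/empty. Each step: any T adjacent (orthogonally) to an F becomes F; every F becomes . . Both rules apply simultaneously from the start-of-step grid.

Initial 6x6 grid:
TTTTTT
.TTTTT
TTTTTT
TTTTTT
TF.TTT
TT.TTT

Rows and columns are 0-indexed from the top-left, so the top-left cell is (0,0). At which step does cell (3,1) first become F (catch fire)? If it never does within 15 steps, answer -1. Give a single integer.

Step 1: cell (3,1)='F' (+3 fires, +1 burnt)
  -> target ignites at step 1
Step 2: cell (3,1)='.' (+4 fires, +3 burnt)
Step 3: cell (3,1)='.' (+4 fires, +4 burnt)
Step 4: cell (3,1)='.' (+5 fires, +4 burnt)
Step 5: cell (3,1)='.' (+7 fires, +5 burnt)
Step 6: cell (3,1)='.' (+5 fires, +7 burnt)
Step 7: cell (3,1)='.' (+3 fires, +5 burnt)
Step 8: cell (3,1)='.' (+1 fires, +3 burnt)
Step 9: cell (3,1)='.' (+0 fires, +1 burnt)
  fire out at step 9

1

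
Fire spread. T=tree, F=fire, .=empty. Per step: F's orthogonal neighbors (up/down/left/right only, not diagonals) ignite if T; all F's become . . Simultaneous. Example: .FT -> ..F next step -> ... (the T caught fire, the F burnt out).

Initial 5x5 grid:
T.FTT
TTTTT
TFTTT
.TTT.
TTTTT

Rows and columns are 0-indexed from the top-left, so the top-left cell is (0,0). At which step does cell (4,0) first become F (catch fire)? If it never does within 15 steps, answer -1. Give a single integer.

Step 1: cell (4,0)='T' (+6 fires, +2 burnt)
Step 2: cell (4,0)='T' (+6 fires, +6 burnt)
Step 3: cell (4,0)='F' (+6 fires, +6 burnt)
  -> target ignites at step 3
Step 4: cell (4,0)='.' (+1 fires, +6 burnt)
Step 5: cell (4,0)='.' (+1 fires, +1 burnt)
Step 6: cell (4,0)='.' (+0 fires, +1 burnt)
  fire out at step 6

3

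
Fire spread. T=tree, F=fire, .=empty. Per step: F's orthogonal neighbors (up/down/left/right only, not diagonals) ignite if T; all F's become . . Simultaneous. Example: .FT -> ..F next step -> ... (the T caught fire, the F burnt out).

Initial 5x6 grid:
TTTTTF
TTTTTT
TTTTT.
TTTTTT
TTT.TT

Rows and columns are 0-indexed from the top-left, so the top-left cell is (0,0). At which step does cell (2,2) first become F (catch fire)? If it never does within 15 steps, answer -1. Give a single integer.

Step 1: cell (2,2)='T' (+2 fires, +1 burnt)
Step 2: cell (2,2)='T' (+2 fires, +2 burnt)
Step 3: cell (2,2)='T' (+3 fires, +2 burnt)
Step 4: cell (2,2)='T' (+4 fires, +3 burnt)
Step 5: cell (2,2)='F' (+6 fires, +4 burnt)
  -> target ignites at step 5
Step 6: cell (2,2)='.' (+4 fires, +6 burnt)
Step 7: cell (2,2)='.' (+3 fires, +4 burnt)
Step 8: cell (2,2)='.' (+2 fires, +3 burnt)
Step 9: cell (2,2)='.' (+1 fires, +2 burnt)
Step 10: cell (2,2)='.' (+0 fires, +1 burnt)
  fire out at step 10

5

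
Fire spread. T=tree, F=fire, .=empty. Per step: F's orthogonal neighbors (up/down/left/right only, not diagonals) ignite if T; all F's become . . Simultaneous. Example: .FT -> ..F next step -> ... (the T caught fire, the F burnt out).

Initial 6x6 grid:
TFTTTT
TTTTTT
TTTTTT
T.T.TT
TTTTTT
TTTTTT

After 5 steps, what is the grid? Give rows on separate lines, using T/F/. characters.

Step 1: 3 trees catch fire, 1 burn out
  F.FTTT
  TFTTTT
  TTTTTT
  T.T.TT
  TTTTTT
  TTTTTT
Step 2: 4 trees catch fire, 3 burn out
  ...FTT
  F.FTTT
  TFTTTT
  T.T.TT
  TTTTTT
  TTTTTT
Step 3: 4 trees catch fire, 4 burn out
  ....FT
  ...FTT
  F.FTTT
  T.T.TT
  TTTTTT
  TTTTTT
Step 4: 5 trees catch fire, 4 burn out
  .....F
  ....FT
  ...FTT
  F.F.TT
  TTTTTT
  TTTTTT
Step 5: 4 trees catch fire, 5 burn out
  ......
  .....F
  ....FT
  ....TT
  FTFTTT
  TTTTTT

......
.....F
....FT
....TT
FTFTTT
TTTTTT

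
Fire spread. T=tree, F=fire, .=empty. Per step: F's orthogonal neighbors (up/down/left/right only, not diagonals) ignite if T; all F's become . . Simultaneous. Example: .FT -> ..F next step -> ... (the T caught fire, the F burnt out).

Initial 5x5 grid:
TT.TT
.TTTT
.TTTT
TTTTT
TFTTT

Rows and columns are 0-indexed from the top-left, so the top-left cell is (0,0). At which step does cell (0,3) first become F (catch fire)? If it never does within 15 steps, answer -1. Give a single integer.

Step 1: cell (0,3)='T' (+3 fires, +1 burnt)
Step 2: cell (0,3)='T' (+4 fires, +3 burnt)
Step 3: cell (0,3)='T' (+4 fires, +4 burnt)
Step 4: cell (0,3)='T' (+4 fires, +4 burnt)
Step 5: cell (0,3)='T' (+3 fires, +4 burnt)
Step 6: cell (0,3)='F' (+2 fires, +3 burnt)
  -> target ignites at step 6
Step 7: cell (0,3)='.' (+1 fires, +2 burnt)
Step 8: cell (0,3)='.' (+0 fires, +1 burnt)
  fire out at step 8

6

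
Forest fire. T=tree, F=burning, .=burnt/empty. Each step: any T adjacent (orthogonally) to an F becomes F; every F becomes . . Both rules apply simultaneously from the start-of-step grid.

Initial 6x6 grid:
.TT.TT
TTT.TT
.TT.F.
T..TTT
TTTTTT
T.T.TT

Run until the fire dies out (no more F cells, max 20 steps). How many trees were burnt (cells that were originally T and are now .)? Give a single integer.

Answer: 18

Derivation:
Step 1: +2 fires, +1 burnt (F count now 2)
Step 2: +5 fires, +2 burnt (F count now 5)
Step 3: +4 fires, +5 burnt (F count now 4)
Step 4: +2 fires, +4 burnt (F count now 2)
Step 5: +2 fires, +2 burnt (F count now 2)
Step 6: +1 fires, +2 burnt (F count now 1)
Step 7: +2 fires, +1 burnt (F count now 2)
Step 8: +0 fires, +2 burnt (F count now 0)
Fire out after step 8
Initially T: 25, now '.': 29
Total burnt (originally-T cells now '.'): 18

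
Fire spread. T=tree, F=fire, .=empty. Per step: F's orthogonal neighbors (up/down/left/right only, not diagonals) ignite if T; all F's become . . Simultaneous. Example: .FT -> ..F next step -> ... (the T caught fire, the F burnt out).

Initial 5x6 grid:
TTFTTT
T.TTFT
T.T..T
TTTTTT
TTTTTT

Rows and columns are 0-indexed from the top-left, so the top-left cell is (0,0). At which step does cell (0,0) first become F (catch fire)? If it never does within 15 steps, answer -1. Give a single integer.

Step 1: cell (0,0)='T' (+6 fires, +2 burnt)
Step 2: cell (0,0)='F' (+4 fires, +6 burnt)
  -> target ignites at step 2
Step 3: cell (0,0)='.' (+3 fires, +4 burnt)
Step 4: cell (0,0)='.' (+6 fires, +3 burnt)
Step 5: cell (0,0)='.' (+4 fires, +6 burnt)
Step 6: cell (0,0)='.' (+1 fires, +4 burnt)
Step 7: cell (0,0)='.' (+0 fires, +1 burnt)
  fire out at step 7

2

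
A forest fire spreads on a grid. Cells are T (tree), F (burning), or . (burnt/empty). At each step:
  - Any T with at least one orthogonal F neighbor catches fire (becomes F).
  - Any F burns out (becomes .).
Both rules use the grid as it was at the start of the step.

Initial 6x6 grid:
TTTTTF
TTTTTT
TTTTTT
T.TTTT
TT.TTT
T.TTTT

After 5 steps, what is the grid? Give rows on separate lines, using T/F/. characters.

Step 1: 2 trees catch fire, 1 burn out
  TTTTF.
  TTTTTF
  TTTTTT
  T.TTTT
  TT.TTT
  T.TTTT
Step 2: 3 trees catch fire, 2 burn out
  TTTF..
  TTTTF.
  TTTTTF
  T.TTTT
  TT.TTT
  T.TTTT
Step 3: 4 trees catch fire, 3 burn out
  TTF...
  TTTF..
  TTTTF.
  T.TTTF
  TT.TTT
  T.TTTT
Step 4: 5 trees catch fire, 4 burn out
  TF....
  TTF...
  TTTF..
  T.TTF.
  TT.TTF
  T.TTTT
Step 5: 6 trees catch fire, 5 burn out
  F.....
  TF....
  TTF...
  T.TF..
  TT.TF.
  T.TTTF

F.....
TF....
TTF...
T.TF..
TT.TF.
T.TTTF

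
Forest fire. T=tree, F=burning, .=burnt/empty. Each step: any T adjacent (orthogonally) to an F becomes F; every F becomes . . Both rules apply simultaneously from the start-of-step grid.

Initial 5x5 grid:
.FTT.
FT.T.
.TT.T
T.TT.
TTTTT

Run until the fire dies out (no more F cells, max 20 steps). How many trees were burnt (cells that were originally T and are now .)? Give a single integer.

Step 1: +2 fires, +2 burnt (F count now 2)
Step 2: +2 fires, +2 burnt (F count now 2)
Step 3: +2 fires, +2 burnt (F count now 2)
Step 4: +1 fires, +2 burnt (F count now 1)
Step 5: +2 fires, +1 burnt (F count now 2)
Step 6: +2 fires, +2 burnt (F count now 2)
Step 7: +2 fires, +2 burnt (F count now 2)
Step 8: +1 fires, +2 burnt (F count now 1)
Step 9: +0 fires, +1 burnt (F count now 0)
Fire out after step 9
Initially T: 15, now '.': 24
Total burnt (originally-T cells now '.'): 14

Answer: 14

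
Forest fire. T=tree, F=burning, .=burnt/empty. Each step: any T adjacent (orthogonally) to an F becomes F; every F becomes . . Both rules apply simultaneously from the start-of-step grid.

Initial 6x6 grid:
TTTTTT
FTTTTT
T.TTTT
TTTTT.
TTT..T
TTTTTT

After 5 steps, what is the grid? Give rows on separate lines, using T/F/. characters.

Step 1: 3 trees catch fire, 1 burn out
  FTTTTT
  .FTTTT
  F.TTTT
  TTTTT.
  TTT..T
  TTTTTT
Step 2: 3 trees catch fire, 3 burn out
  .FTTTT
  ..FTTT
  ..TTTT
  FTTTT.
  TTT..T
  TTTTTT
Step 3: 5 trees catch fire, 3 burn out
  ..FTTT
  ...FTT
  ..FTTT
  .FTTT.
  FTT..T
  TTTTTT
Step 4: 6 trees catch fire, 5 burn out
  ...FTT
  ....FT
  ...FTT
  ..FTT.
  .FT..T
  FTTTTT
Step 5: 6 trees catch fire, 6 burn out
  ....FT
  .....F
  ....FT
  ...FT.
  ..F..T
  .FTTTT

....FT
.....F
....FT
...FT.
..F..T
.FTTTT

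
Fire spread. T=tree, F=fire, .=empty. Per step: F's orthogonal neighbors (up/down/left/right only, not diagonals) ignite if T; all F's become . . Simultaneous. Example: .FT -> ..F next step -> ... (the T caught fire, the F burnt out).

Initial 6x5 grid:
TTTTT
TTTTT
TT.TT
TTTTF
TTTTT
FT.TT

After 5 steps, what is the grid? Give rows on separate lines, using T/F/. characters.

Step 1: 5 trees catch fire, 2 burn out
  TTTTT
  TTTTT
  TT.TF
  TTTF.
  FTTTF
  .F.TT
Step 2: 7 trees catch fire, 5 burn out
  TTTTT
  TTTTF
  TT.F.
  FTF..
  .FTF.
  ...TF
Step 3: 6 trees catch fire, 7 burn out
  TTTTF
  TTTF.
  FT...
  .F...
  ..F..
  ...F.
Step 4: 4 trees catch fire, 6 burn out
  TTTF.
  FTF..
  .F...
  .....
  .....
  .....
Step 5: 3 trees catch fire, 4 burn out
  FTF..
  .F...
  .....
  .....
  .....
  .....

FTF..
.F...
.....
.....
.....
.....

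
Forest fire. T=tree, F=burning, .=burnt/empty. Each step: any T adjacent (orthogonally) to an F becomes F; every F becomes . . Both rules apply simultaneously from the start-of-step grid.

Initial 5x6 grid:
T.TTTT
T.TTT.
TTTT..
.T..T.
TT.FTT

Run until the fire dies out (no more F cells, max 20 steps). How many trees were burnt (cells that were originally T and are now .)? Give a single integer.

Answer: 3

Derivation:
Step 1: +1 fires, +1 burnt (F count now 1)
Step 2: +2 fires, +1 burnt (F count now 2)
Step 3: +0 fires, +2 burnt (F count now 0)
Fire out after step 3
Initially T: 19, now '.': 14
Total burnt (originally-T cells now '.'): 3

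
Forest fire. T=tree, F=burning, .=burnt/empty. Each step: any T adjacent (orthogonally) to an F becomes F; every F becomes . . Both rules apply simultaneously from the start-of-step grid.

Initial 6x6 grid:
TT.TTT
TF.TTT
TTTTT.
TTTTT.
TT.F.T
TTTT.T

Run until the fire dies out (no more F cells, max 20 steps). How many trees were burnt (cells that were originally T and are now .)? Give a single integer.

Step 1: +5 fires, +2 burnt (F count now 5)
Step 2: +8 fires, +5 burnt (F count now 8)
Step 3: +5 fires, +8 burnt (F count now 5)
Step 4: +4 fires, +5 burnt (F count now 4)
Step 5: +2 fires, +4 burnt (F count now 2)
Step 6: +1 fires, +2 burnt (F count now 1)
Step 7: +0 fires, +1 burnt (F count now 0)
Fire out after step 7
Initially T: 27, now '.': 34
Total burnt (originally-T cells now '.'): 25

Answer: 25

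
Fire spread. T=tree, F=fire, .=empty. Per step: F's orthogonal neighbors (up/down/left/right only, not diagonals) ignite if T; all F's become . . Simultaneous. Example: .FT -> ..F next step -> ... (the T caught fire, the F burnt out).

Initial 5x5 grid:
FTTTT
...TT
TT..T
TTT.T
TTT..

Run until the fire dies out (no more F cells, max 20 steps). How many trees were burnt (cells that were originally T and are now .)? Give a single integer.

Answer: 8

Derivation:
Step 1: +1 fires, +1 burnt (F count now 1)
Step 2: +1 fires, +1 burnt (F count now 1)
Step 3: +1 fires, +1 burnt (F count now 1)
Step 4: +2 fires, +1 burnt (F count now 2)
Step 5: +1 fires, +2 burnt (F count now 1)
Step 6: +1 fires, +1 burnt (F count now 1)
Step 7: +1 fires, +1 burnt (F count now 1)
Step 8: +0 fires, +1 burnt (F count now 0)
Fire out after step 8
Initially T: 16, now '.': 17
Total burnt (originally-T cells now '.'): 8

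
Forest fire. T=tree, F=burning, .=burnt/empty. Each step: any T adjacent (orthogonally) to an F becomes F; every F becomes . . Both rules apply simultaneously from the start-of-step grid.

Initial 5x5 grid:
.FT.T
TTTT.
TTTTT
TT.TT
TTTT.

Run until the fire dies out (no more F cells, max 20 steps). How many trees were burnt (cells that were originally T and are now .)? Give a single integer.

Answer: 18

Derivation:
Step 1: +2 fires, +1 burnt (F count now 2)
Step 2: +3 fires, +2 burnt (F count now 3)
Step 3: +4 fires, +3 burnt (F count now 4)
Step 4: +3 fires, +4 burnt (F count now 3)
Step 5: +4 fires, +3 burnt (F count now 4)
Step 6: +2 fires, +4 burnt (F count now 2)
Step 7: +0 fires, +2 burnt (F count now 0)
Fire out after step 7
Initially T: 19, now '.': 24
Total burnt (originally-T cells now '.'): 18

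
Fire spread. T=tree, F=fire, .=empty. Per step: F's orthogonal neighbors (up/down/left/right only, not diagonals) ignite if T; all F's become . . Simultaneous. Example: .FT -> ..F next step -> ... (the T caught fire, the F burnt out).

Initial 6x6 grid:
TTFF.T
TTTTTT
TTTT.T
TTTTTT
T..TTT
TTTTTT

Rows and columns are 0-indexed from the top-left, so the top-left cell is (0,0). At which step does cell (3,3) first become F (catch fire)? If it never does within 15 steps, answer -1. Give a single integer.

Step 1: cell (3,3)='T' (+3 fires, +2 burnt)
Step 2: cell (3,3)='T' (+5 fires, +3 burnt)
Step 3: cell (3,3)='F' (+5 fires, +5 burnt)
  -> target ignites at step 3
Step 4: cell (3,3)='.' (+6 fires, +5 burnt)
Step 5: cell (3,3)='.' (+4 fires, +6 burnt)
Step 6: cell (3,3)='.' (+4 fires, +4 burnt)
Step 7: cell (3,3)='.' (+3 fires, +4 burnt)
Step 8: cell (3,3)='.' (+0 fires, +3 burnt)
  fire out at step 8

3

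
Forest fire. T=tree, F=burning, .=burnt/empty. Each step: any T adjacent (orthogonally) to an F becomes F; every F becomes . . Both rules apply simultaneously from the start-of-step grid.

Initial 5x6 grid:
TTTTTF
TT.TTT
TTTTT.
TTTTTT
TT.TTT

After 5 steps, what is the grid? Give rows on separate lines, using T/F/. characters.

Step 1: 2 trees catch fire, 1 burn out
  TTTTF.
  TT.TTF
  TTTTT.
  TTTTTT
  TT.TTT
Step 2: 2 trees catch fire, 2 burn out
  TTTF..
  TT.TF.
  TTTTT.
  TTTTTT
  TT.TTT
Step 3: 3 trees catch fire, 2 burn out
  TTF...
  TT.F..
  TTTTF.
  TTTTTT
  TT.TTT
Step 4: 3 trees catch fire, 3 burn out
  TF....
  TT....
  TTTF..
  TTTTFT
  TT.TTT
Step 5: 6 trees catch fire, 3 burn out
  F.....
  TF....
  TTF...
  TTTF.F
  TT.TFT

F.....
TF....
TTF...
TTTF.F
TT.TFT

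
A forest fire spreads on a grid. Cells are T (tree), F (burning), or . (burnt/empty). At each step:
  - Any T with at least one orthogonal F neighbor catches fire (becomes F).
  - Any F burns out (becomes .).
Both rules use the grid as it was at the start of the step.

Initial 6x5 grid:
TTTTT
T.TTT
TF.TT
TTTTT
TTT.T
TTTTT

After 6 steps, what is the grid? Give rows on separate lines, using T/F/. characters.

Step 1: 2 trees catch fire, 1 burn out
  TTTTT
  T.TTT
  F..TT
  TFTTT
  TTT.T
  TTTTT
Step 2: 4 trees catch fire, 2 burn out
  TTTTT
  F.TTT
  ...TT
  F.FTT
  TFT.T
  TTTTT
Step 3: 5 trees catch fire, 4 burn out
  FTTTT
  ..TTT
  ...TT
  ...FT
  F.F.T
  TFTTT
Step 4: 5 trees catch fire, 5 burn out
  .FTTT
  ..TTT
  ...FT
  ....F
  ....T
  F.FTT
Step 5: 5 trees catch fire, 5 burn out
  ..FTT
  ..TFT
  ....F
  .....
  ....F
  ...FT
Step 6: 4 trees catch fire, 5 burn out
  ...FT
  ..F.F
  .....
  .....
  .....
  ....F

...FT
..F.F
.....
.....
.....
....F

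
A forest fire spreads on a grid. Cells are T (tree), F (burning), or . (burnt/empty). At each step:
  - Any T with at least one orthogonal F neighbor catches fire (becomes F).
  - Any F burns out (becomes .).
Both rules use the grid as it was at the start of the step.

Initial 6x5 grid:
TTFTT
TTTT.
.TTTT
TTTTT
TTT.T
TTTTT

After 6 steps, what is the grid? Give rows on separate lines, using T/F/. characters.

Step 1: 3 trees catch fire, 1 burn out
  TF.FT
  TTFT.
  .TTTT
  TTTTT
  TTT.T
  TTTTT
Step 2: 5 trees catch fire, 3 burn out
  F...F
  TF.F.
  .TFTT
  TTTTT
  TTT.T
  TTTTT
Step 3: 4 trees catch fire, 5 burn out
  .....
  F....
  .F.FT
  TTFTT
  TTT.T
  TTTTT
Step 4: 4 trees catch fire, 4 burn out
  .....
  .....
  ....F
  TF.FT
  TTF.T
  TTTTT
Step 5: 4 trees catch fire, 4 burn out
  .....
  .....
  .....
  F...F
  TF..T
  TTFTT
Step 6: 4 trees catch fire, 4 burn out
  .....
  .....
  .....
  .....
  F...F
  TF.FT

.....
.....
.....
.....
F...F
TF.FT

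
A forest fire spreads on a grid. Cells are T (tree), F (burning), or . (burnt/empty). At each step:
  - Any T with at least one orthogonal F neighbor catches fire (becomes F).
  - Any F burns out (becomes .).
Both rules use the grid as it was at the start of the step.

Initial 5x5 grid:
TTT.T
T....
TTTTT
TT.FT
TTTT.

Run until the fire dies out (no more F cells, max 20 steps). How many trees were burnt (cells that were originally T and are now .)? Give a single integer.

Answer: 16

Derivation:
Step 1: +3 fires, +1 burnt (F count now 3)
Step 2: +3 fires, +3 burnt (F count now 3)
Step 3: +2 fires, +3 burnt (F count now 2)
Step 4: +3 fires, +2 burnt (F count now 3)
Step 5: +2 fires, +3 burnt (F count now 2)
Step 6: +1 fires, +2 burnt (F count now 1)
Step 7: +1 fires, +1 burnt (F count now 1)
Step 8: +1 fires, +1 burnt (F count now 1)
Step 9: +0 fires, +1 burnt (F count now 0)
Fire out after step 9
Initially T: 17, now '.': 24
Total burnt (originally-T cells now '.'): 16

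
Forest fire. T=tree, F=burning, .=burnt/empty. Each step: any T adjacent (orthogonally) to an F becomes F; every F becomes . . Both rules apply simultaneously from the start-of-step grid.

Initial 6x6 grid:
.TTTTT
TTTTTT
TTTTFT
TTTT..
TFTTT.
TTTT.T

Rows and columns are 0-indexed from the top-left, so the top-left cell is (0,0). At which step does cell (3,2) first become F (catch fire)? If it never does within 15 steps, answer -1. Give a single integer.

Step 1: cell (3,2)='T' (+7 fires, +2 burnt)
Step 2: cell (3,2)='F' (+11 fires, +7 burnt)
  -> target ignites at step 2
Step 3: cell (3,2)='.' (+7 fires, +11 burnt)
Step 4: cell (3,2)='.' (+3 fires, +7 burnt)
Step 5: cell (3,2)='.' (+0 fires, +3 burnt)
  fire out at step 5

2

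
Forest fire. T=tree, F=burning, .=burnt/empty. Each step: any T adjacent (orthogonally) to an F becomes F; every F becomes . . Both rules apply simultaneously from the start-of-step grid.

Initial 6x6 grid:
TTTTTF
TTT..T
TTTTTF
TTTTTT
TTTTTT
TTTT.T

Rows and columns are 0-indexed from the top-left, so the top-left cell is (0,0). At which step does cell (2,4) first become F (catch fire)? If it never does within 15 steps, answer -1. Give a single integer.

Step 1: cell (2,4)='F' (+4 fires, +2 burnt)
  -> target ignites at step 1
Step 2: cell (2,4)='.' (+4 fires, +4 burnt)
Step 3: cell (2,4)='.' (+5 fires, +4 burnt)
Step 4: cell (2,4)='.' (+5 fires, +5 burnt)
Step 5: cell (2,4)='.' (+6 fires, +5 burnt)
Step 6: cell (2,4)='.' (+4 fires, +6 burnt)
Step 7: cell (2,4)='.' (+2 fires, +4 burnt)
Step 8: cell (2,4)='.' (+1 fires, +2 burnt)
Step 9: cell (2,4)='.' (+0 fires, +1 burnt)
  fire out at step 9

1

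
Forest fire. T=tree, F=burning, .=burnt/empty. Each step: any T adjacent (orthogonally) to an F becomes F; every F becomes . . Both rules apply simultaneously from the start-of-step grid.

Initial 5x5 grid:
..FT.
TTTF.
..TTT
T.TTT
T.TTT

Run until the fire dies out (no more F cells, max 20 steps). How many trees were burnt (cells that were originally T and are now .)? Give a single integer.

Step 1: +3 fires, +2 burnt (F count now 3)
Step 2: +4 fires, +3 burnt (F count now 4)
Step 3: +4 fires, +4 burnt (F count now 4)
Step 4: +2 fires, +4 burnt (F count now 2)
Step 5: +0 fires, +2 burnt (F count now 0)
Fire out after step 5
Initially T: 15, now '.': 23
Total burnt (originally-T cells now '.'): 13

Answer: 13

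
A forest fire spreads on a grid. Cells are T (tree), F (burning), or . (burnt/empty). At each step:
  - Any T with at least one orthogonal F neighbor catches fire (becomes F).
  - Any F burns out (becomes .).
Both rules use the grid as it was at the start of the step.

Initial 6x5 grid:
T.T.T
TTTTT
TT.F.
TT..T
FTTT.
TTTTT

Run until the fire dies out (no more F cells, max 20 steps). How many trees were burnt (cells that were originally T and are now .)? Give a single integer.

Step 1: +4 fires, +2 burnt (F count now 4)
Step 2: +6 fires, +4 burnt (F count now 6)
Step 3: +7 fires, +6 burnt (F count now 7)
Step 4: +2 fires, +7 burnt (F count now 2)
Step 5: +1 fires, +2 burnt (F count now 1)
Step 6: +0 fires, +1 burnt (F count now 0)
Fire out after step 6
Initially T: 21, now '.': 29
Total burnt (originally-T cells now '.'): 20

Answer: 20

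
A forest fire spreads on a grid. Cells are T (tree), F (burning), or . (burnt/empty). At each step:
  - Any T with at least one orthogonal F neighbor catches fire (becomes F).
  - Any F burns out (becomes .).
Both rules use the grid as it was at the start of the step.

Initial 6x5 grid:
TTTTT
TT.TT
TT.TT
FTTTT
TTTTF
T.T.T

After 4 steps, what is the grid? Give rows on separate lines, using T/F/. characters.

Step 1: 6 trees catch fire, 2 burn out
  TTTTT
  TT.TT
  FT.TT
  .FTTF
  FTTF.
  T.T.F
Step 2: 8 trees catch fire, 6 burn out
  TTTTT
  FT.TT
  .F.TF
  ..FF.
  .FF..
  F.T..
Step 3: 5 trees catch fire, 8 burn out
  FTTTT
  .F.TF
  ...F.
  .....
  .....
  ..F..
Step 4: 3 trees catch fire, 5 burn out
  .FTTF
  ...F.
  .....
  .....
  .....
  .....

.FTTF
...F.
.....
.....
.....
.....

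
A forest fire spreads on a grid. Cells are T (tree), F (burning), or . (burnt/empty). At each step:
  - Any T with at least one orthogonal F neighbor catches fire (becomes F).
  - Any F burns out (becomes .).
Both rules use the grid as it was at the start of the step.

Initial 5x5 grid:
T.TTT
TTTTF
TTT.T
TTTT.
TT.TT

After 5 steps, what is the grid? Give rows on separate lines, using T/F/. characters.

Step 1: 3 trees catch fire, 1 burn out
  T.TTF
  TTTF.
  TTT.F
  TTTT.
  TT.TT
Step 2: 2 trees catch fire, 3 burn out
  T.TF.
  TTF..
  TTT..
  TTTT.
  TT.TT
Step 3: 3 trees catch fire, 2 burn out
  T.F..
  TF...
  TTF..
  TTTT.
  TT.TT
Step 4: 3 trees catch fire, 3 burn out
  T....
  F....
  TF...
  TTFT.
  TT.TT
Step 5: 4 trees catch fire, 3 burn out
  F....
  .....
  F....
  TF.F.
  TT.TT

F....
.....
F....
TF.F.
TT.TT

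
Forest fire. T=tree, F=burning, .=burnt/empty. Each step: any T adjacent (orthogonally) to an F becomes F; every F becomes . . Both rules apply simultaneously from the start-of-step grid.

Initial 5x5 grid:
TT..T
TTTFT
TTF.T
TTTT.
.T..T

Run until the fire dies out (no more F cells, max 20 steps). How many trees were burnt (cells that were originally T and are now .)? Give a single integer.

Step 1: +4 fires, +2 burnt (F count now 4)
Step 2: +6 fires, +4 burnt (F count now 6)
Step 3: +4 fires, +6 burnt (F count now 4)
Step 4: +1 fires, +4 burnt (F count now 1)
Step 5: +0 fires, +1 burnt (F count now 0)
Fire out after step 5
Initially T: 16, now '.': 24
Total burnt (originally-T cells now '.'): 15

Answer: 15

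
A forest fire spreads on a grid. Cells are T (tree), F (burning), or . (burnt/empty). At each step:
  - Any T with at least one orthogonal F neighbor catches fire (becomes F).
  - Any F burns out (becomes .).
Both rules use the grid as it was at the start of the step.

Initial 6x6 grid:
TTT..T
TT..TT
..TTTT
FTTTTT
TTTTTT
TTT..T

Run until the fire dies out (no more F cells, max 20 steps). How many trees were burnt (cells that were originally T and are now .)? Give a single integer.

Answer: 22

Derivation:
Step 1: +2 fires, +1 burnt (F count now 2)
Step 2: +3 fires, +2 burnt (F count now 3)
Step 3: +4 fires, +3 burnt (F count now 4)
Step 4: +4 fires, +4 burnt (F count now 4)
Step 5: +3 fires, +4 burnt (F count now 3)
Step 6: +3 fires, +3 burnt (F count now 3)
Step 7: +2 fires, +3 burnt (F count now 2)
Step 8: +1 fires, +2 burnt (F count now 1)
Step 9: +0 fires, +1 burnt (F count now 0)
Fire out after step 9
Initially T: 27, now '.': 31
Total burnt (originally-T cells now '.'): 22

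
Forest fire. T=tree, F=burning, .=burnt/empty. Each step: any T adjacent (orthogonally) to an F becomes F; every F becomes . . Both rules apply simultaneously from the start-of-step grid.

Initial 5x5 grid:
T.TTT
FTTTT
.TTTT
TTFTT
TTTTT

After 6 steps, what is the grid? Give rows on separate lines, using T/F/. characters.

Step 1: 6 trees catch fire, 2 burn out
  F.TTT
  .FTTT
  .TFTT
  TF.FT
  TTFTT
Step 2: 7 trees catch fire, 6 burn out
  ..TTT
  ..FTT
  .F.FT
  F...F
  TF.FT
Step 3: 5 trees catch fire, 7 burn out
  ..FTT
  ...FT
  ....F
  .....
  F...F
Step 4: 2 trees catch fire, 5 burn out
  ...FT
  ....F
  .....
  .....
  .....
Step 5: 1 trees catch fire, 2 burn out
  ....F
  .....
  .....
  .....
  .....
Step 6: 0 trees catch fire, 1 burn out
  .....
  .....
  .....
  .....
  .....

.....
.....
.....
.....
.....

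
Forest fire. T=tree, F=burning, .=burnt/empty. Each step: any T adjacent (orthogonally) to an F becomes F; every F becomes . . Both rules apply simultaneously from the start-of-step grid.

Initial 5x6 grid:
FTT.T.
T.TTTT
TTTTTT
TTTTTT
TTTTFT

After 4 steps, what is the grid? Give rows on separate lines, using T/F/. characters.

Step 1: 5 trees catch fire, 2 burn out
  .FT.T.
  F.TTTT
  TTTTTT
  TTTTFT
  TTTF.F
Step 2: 6 trees catch fire, 5 burn out
  ..F.T.
  ..TTTT
  FTTTFT
  TTTF.F
  TTF...
Step 3: 8 trees catch fire, 6 burn out
  ....T.
  ..FTFT
  .FTF.F
  FTF...
  TF....
Step 4: 6 trees catch fire, 8 burn out
  ....F.
  ...F.F
  ..F...
  .F....
  F.....

....F.
...F.F
..F...
.F....
F.....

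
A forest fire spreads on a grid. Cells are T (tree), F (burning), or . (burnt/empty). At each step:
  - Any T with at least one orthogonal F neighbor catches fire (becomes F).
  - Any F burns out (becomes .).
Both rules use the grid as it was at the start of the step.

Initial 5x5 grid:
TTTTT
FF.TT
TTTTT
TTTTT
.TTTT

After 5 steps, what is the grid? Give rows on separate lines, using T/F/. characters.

Step 1: 4 trees catch fire, 2 burn out
  FFTTT
  ...TT
  FFTTT
  TTTTT
  .TTTT
Step 2: 4 trees catch fire, 4 burn out
  ..FTT
  ...TT
  ..FTT
  FFTTT
  .TTTT
Step 3: 4 trees catch fire, 4 burn out
  ...FT
  ...TT
  ...FT
  ..FTT
  .FTTT
Step 4: 5 trees catch fire, 4 burn out
  ....F
  ...FT
  ....F
  ...FT
  ..FTT
Step 5: 3 trees catch fire, 5 burn out
  .....
  ....F
  .....
  ....F
  ...FT

.....
....F
.....
....F
...FT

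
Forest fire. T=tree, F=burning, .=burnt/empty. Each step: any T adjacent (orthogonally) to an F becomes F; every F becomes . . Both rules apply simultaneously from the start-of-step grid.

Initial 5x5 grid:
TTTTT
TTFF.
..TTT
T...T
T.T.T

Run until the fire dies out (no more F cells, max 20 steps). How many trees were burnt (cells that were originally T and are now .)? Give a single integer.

Answer: 12

Derivation:
Step 1: +5 fires, +2 burnt (F count now 5)
Step 2: +4 fires, +5 burnt (F count now 4)
Step 3: +2 fires, +4 burnt (F count now 2)
Step 4: +1 fires, +2 burnt (F count now 1)
Step 5: +0 fires, +1 burnt (F count now 0)
Fire out after step 5
Initially T: 15, now '.': 22
Total burnt (originally-T cells now '.'): 12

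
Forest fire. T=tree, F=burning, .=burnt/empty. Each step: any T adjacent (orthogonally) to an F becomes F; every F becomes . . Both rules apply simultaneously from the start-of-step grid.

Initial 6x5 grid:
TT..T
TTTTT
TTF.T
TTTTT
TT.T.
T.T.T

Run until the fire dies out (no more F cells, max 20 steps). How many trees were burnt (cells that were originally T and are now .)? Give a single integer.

Answer: 20

Derivation:
Step 1: +3 fires, +1 burnt (F count now 3)
Step 2: +5 fires, +3 burnt (F count now 5)
Step 3: +7 fires, +5 burnt (F count now 7)
Step 4: +4 fires, +7 burnt (F count now 4)
Step 5: +1 fires, +4 burnt (F count now 1)
Step 6: +0 fires, +1 burnt (F count now 0)
Fire out after step 6
Initially T: 22, now '.': 28
Total burnt (originally-T cells now '.'): 20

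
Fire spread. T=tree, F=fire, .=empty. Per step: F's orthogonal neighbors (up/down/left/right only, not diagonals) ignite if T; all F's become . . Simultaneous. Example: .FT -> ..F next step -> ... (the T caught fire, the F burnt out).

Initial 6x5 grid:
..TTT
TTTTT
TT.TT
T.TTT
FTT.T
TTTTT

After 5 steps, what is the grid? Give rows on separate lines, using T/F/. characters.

Step 1: 3 trees catch fire, 1 burn out
  ..TTT
  TTTTT
  TT.TT
  F.TTT
  .FT.T
  FTTTT
Step 2: 3 trees catch fire, 3 burn out
  ..TTT
  TTTTT
  FT.TT
  ..TTT
  ..F.T
  .FTTT
Step 3: 4 trees catch fire, 3 burn out
  ..TTT
  FTTTT
  .F.TT
  ..FTT
  ....T
  ..FTT
Step 4: 3 trees catch fire, 4 burn out
  ..TTT
  .FTTT
  ...TT
  ...FT
  ....T
  ...FT
Step 5: 4 trees catch fire, 3 burn out
  ..TTT
  ..FTT
  ...FT
  ....F
  ....T
  ....F

..TTT
..FTT
...FT
....F
....T
....F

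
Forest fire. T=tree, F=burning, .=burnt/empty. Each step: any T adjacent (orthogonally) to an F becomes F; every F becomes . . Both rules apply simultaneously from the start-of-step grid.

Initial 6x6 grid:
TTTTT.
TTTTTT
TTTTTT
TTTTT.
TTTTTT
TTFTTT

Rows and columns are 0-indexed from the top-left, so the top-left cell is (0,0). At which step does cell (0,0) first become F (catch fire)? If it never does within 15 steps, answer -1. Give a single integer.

Step 1: cell (0,0)='T' (+3 fires, +1 burnt)
Step 2: cell (0,0)='T' (+5 fires, +3 burnt)
Step 3: cell (0,0)='T' (+6 fires, +5 burnt)
Step 4: cell (0,0)='T' (+6 fires, +6 burnt)
Step 5: cell (0,0)='T' (+5 fires, +6 burnt)
Step 6: cell (0,0)='T' (+5 fires, +5 burnt)
Step 7: cell (0,0)='F' (+3 fires, +5 burnt)
  -> target ignites at step 7
Step 8: cell (0,0)='.' (+0 fires, +3 burnt)
  fire out at step 8

7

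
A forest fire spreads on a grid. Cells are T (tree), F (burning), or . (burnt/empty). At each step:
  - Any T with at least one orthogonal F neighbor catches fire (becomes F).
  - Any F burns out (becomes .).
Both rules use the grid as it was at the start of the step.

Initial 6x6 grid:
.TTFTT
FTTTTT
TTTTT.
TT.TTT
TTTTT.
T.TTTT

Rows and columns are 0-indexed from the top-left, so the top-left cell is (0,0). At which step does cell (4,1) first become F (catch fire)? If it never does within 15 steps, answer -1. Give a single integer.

Step 1: cell (4,1)='T' (+5 fires, +2 burnt)
Step 2: cell (4,1)='T' (+7 fires, +5 burnt)
Step 3: cell (4,1)='T' (+6 fires, +7 burnt)
Step 4: cell (4,1)='F' (+4 fires, +6 burnt)
  -> target ignites at step 4
Step 5: cell (4,1)='.' (+4 fires, +4 burnt)
Step 6: cell (4,1)='.' (+2 fires, +4 burnt)
Step 7: cell (4,1)='.' (+1 fires, +2 burnt)
Step 8: cell (4,1)='.' (+0 fires, +1 burnt)
  fire out at step 8

4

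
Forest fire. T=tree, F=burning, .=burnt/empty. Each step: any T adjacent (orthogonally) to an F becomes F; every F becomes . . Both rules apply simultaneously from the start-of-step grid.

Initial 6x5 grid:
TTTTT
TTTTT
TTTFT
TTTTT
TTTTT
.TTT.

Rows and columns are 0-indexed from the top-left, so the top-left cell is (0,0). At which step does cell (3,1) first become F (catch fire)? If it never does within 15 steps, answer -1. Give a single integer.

Step 1: cell (3,1)='T' (+4 fires, +1 burnt)
Step 2: cell (3,1)='T' (+7 fires, +4 burnt)
Step 3: cell (3,1)='F' (+8 fires, +7 burnt)
  -> target ignites at step 3
Step 4: cell (3,1)='.' (+5 fires, +8 burnt)
Step 5: cell (3,1)='.' (+3 fires, +5 burnt)
Step 6: cell (3,1)='.' (+0 fires, +3 burnt)
  fire out at step 6

3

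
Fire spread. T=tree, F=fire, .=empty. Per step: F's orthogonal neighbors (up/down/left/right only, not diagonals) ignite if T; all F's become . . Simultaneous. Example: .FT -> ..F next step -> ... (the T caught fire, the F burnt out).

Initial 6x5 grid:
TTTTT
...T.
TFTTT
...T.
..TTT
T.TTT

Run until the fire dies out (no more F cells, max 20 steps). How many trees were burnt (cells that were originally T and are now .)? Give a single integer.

Step 1: +2 fires, +1 burnt (F count now 2)
Step 2: +1 fires, +2 burnt (F count now 1)
Step 3: +3 fires, +1 burnt (F count now 3)
Step 4: +2 fires, +3 burnt (F count now 2)
Step 5: +5 fires, +2 burnt (F count now 5)
Step 6: +3 fires, +5 burnt (F count now 3)
Step 7: +1 fires, +3 burnt (F count now 1)
Step 8: +0 fires, +1 burnt (F count now 0)
Fire out after step 8
Initially T: 18, now '.': 29
Total burnt (originally-T cells now '.'): 17

Answer: 17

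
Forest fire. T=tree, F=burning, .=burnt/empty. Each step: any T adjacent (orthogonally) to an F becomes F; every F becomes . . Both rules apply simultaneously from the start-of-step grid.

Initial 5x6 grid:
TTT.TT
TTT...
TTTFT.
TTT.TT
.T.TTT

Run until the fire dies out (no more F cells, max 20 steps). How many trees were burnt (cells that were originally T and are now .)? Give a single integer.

Step 1: +2 fires, +1 burnt (F count now 2)
Step 2: +4 fires, +2 burnt (F count now 4)
Step 3: +6 fires, +4 burnt (F count now 6)
Step 4: +6 fires, +6 burnt (F count now 6)
Step 5: +1 fires, +6 burnt (F count now 1)
Step 6: +0 fires, +1 burnt (F count now 0)
Fire out after step 6
Initially T: 21, now '.': 28
Total burnt (originally-T cells now '.'): 19

Answer: 19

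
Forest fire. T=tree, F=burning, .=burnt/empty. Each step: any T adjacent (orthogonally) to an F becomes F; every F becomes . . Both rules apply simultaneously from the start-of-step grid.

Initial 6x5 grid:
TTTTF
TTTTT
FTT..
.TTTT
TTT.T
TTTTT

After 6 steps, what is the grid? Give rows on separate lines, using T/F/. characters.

Step 1: 4 trees catch fire, 2 burn out
  TTTF.
  FTTTF
  .FT..
  .TTTT
  TTT.T
  TTTTT
Step 2: 6 trees catch fire, 4 burn out
  FTF..
  .FTF.
  ..F..
  .FTTT
  TTT.T
  TTTTT
Step 3: 4 trees catch fire, 6 burn out
  .F...
  ..F..
  .....
  ..FTT
  TFT.T
  TTTTT
Step 4: 4 trees catch fire, 4 burn out
  .....
  .....
  .....
  ...FT
  F.F.T
  TFTTT
Step 5: 3 trees catch fire, 4 burn out
  .....
  .....
  .....
  ....F
  ....T
  F.FTT
Step 6: 2 trees catch fire, 3 burn out
  .....
  .....
  .....
  .....
  ....F
  ...FT

.....
.....
.....
.....
....F
...FT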